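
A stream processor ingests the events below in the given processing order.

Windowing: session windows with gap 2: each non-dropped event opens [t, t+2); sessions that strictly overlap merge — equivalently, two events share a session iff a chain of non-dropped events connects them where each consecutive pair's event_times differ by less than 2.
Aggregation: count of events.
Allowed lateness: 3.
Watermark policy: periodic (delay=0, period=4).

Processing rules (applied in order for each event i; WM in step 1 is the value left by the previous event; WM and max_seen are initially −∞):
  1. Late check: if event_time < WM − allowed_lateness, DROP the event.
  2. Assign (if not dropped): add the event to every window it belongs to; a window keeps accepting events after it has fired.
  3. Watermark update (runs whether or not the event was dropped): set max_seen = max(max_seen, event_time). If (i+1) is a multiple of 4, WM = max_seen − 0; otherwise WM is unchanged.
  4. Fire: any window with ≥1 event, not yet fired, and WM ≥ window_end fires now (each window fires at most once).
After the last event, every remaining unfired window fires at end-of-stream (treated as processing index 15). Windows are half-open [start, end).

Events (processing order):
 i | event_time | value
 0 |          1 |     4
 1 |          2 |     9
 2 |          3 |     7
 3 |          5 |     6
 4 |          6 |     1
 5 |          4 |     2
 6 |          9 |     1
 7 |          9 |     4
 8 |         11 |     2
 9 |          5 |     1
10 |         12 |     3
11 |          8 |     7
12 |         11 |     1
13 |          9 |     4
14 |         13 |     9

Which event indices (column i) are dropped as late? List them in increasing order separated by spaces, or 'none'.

i=0 t=1 v=4: → [1,3); WM=−∞
i=1 t=2 v=9: → [1,4); WM=−∞
i=2 t=3 v=7: → [1,5); WM=−∞
i=3 t=5 v=6: → [5,7); WM=5
i=4 t=6 v=1: → [5,8); WM=5
i=5 t=4 v=2: → [1,8); WM=5
i=6 t=9 v=1: → [9,11); WM=5
i=7 t=9 v=4: → [9,11); WM=9
i=8 t=11 v=2: → [11,13); WM=9
i=9 t=5 v=1: DROP (t<9-3); WM=9
i=10 t=12 v=3: → [11,14); WM=9
i=11 t=8 v=7: → [8,11); WM=12
i=12 t=11 v=1: → [11,14); WM=12
i=13 t=9 v=4: → [8,11); WM=12
i=14 t=13 v=9: → [11,15); WM=12

9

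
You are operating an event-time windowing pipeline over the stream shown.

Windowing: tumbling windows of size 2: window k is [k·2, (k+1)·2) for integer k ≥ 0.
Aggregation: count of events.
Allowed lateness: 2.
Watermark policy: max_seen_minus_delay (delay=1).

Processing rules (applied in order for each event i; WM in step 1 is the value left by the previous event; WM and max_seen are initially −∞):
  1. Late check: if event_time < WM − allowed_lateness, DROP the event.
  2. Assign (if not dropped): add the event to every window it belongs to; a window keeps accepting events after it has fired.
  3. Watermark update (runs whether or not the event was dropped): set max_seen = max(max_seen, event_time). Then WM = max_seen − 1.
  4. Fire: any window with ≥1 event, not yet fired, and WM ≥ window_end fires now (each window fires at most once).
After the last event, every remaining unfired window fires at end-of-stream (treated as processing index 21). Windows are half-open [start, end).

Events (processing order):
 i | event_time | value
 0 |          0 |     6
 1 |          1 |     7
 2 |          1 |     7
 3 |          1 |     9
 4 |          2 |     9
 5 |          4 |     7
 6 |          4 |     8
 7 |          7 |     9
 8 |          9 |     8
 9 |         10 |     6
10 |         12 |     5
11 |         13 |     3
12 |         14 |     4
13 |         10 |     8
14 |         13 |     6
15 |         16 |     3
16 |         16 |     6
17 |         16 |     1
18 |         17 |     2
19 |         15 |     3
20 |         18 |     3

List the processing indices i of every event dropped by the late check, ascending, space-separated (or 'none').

i=0 t=0 v=6: → [0,2); WM=-1
i=1 t=1 v=7: → [0,2); WM=0
i=2 t=1 v=7: → [0,2); WM=0
i=3 t=1 v=9: → [0,2); WM=0
i=4 t=2 v=9: → [2,4); WM=1
i=5 t=4 v=7: → [4,6); WM=3; [0,2) fires=4
i=6 t=4 v=8: → [4,6); WM=3
i=7 t=7 v=9: → [6,8); WM=6; [2,4) fires=1 [4,6) fires=2
i=8 t=9 v=8: → [8,10); WM=8; [6,8) fires=1
i=9 t=10 v=6: → [10,12); WM=9
i=10 t=12 v=5: → [12,14); WM=11; [8,10) fires=1
i=11 t=13 v=3: → [12,14); WM=12; [10,12) fires=1
i=12 t=14 v=4: → [14,16); WM=13
i=13 t=10 v=8: DROP (t<13-2); WM=13
i=14 t=13 v=6: → [12,14); WM=13
i=15 t=16 v=3: → [16,18); WM=15; [12,14) fires=3
i=16 t=16 v=6: → [16,18); WM=15
i=17 t=16 v=1: → [16,18); WM=15
i=18 t=17 v=2: → [16,18); WM=16; [14,16) fires=1
i=19 t=15 v=3: → [14,16); WM=16
i=20 t=18 v=3: → [18,20); WM=17

13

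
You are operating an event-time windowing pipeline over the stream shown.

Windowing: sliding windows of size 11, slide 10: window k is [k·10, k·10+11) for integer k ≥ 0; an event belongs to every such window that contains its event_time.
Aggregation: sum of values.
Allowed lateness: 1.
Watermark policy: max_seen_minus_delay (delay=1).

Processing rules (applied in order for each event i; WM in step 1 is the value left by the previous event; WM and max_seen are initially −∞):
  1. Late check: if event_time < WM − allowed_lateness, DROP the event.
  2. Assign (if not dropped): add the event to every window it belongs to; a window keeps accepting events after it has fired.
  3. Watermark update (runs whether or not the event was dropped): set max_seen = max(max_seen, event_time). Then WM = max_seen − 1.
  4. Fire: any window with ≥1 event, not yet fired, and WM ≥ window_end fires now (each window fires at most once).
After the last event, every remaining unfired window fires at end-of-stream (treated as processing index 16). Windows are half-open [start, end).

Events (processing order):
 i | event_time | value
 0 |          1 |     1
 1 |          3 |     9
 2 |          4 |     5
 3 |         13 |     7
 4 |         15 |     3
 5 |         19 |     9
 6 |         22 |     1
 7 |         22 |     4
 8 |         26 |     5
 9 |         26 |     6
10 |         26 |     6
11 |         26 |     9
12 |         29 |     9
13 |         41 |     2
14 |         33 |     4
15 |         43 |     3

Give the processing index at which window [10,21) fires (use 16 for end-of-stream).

6

i=0 t=1 v=1: → [0,11); WM=0
i=1 t=3 v=9: → [0,11); WM=2
i=2 t=4 v=5: → [0,11); WM=3
i=3 t=13 v=7: → [10,21); WM=12; [0,11) fires=15
i=4 t=15 v=3: → [10,21); WM=14
i=5 t=19 v=9: → [10,21); WM=18
i=6 t=22 v=1: → [20,31); WM=21; [10,21) fires=19
i=7 t=22 v=4: → [20,31); WM=21
i=8 t=26 v=5: → [20,31); WM=25
i=9 t=26 v=6: → [20,31); WM=25
i=10 t=26 v=6: → [20,31); WM=25
i=11 t=26 v=9: → [20,31); WM=25
i=12 t=29 v=9: → [20,31); WM=28
i=13 t=41 v=2: → [40,51); WM=40; [20,31) fires=40
i=14 t=33 v=4: DROP (t<40-1); WM=40
i=15 t=43 v=3: → [40,51); WM=42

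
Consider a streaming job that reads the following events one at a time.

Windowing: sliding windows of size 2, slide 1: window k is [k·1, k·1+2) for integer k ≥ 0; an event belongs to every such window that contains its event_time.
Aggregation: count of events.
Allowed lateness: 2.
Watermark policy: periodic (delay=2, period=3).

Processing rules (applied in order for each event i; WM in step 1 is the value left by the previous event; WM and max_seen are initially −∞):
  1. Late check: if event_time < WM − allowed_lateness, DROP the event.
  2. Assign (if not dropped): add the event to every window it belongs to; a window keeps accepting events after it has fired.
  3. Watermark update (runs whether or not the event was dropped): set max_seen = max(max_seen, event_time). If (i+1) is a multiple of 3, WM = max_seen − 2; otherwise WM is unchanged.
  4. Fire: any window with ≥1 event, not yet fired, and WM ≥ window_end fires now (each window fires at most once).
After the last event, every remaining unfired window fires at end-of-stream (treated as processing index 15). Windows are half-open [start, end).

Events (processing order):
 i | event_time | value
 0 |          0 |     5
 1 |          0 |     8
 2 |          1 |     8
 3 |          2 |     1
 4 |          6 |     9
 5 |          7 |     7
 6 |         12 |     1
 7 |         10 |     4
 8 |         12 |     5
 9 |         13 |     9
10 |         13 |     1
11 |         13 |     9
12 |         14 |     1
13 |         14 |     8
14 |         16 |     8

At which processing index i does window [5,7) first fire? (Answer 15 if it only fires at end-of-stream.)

8

i=0 t=0 v=5: → [0,2); WM=−∞
i=1 t=0 v=8: → [0,2); WM=−∞
i=2 t=1 v=8: → [1,3),[0,2); WM=-1
i=3 t=2 v=1: → [2,4),[1,3); WM=-1
i=4 t=6 v=9: → [6,8),[5,7); WM=-1
i=5 t=7 v=7: → [7,9),[6,8); WM=5; [0,2) fires=3 [1,3) fires=2 [2,4) fires=1
i=6 t=12 v=1: → [12,14),[11,13); WM=5
i=7 t=10 v=4: → [10,12),[9,11); WM=5
i=8 t=12 v=5: → [12,14),[11,13); WM=10; [5,7) fires=1 [6,8) fires=2 [7,9) fires=1
i=9 t=13 v=9: → [13,15),[12,14); WM=10
i=10 t=13 v=1: → [13,15),[12,14); WM=10
i=11 t=13 v=9: → [13,15),[12,14); WM=11; [9,11) fires=1
i=12 t=14 v=1: → [14,16),[13,15); WM=11
i=13 t=14 v=8: → [14,16),[13,15); WM=11
i=14 t=16 v=8: → [16,18),[15,17); WM=14; [10,12) fires=1 [11,13) fires=2 [12,14) fires=5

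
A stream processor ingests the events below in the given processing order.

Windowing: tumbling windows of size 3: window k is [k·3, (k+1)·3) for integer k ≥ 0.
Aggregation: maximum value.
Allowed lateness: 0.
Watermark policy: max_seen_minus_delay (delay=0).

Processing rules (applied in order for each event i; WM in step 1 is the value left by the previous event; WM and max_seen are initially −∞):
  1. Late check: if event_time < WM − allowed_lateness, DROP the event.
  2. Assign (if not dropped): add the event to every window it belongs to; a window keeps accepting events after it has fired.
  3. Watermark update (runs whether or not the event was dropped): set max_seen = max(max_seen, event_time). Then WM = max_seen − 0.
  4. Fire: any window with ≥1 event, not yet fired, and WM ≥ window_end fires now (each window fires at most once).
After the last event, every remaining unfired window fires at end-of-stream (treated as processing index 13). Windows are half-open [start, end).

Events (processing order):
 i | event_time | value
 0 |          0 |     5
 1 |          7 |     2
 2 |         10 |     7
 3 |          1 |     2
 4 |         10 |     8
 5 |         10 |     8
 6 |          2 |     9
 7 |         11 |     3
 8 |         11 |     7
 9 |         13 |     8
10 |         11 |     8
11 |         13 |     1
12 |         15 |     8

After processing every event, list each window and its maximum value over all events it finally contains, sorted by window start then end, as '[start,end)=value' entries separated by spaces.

i=0 t=0 v=5: → [0,3); WM=0
i=1 t=7 v=2: → [6,9); WM=7; [0,3) fires=5
i=2 t=10 v=7: → [9,12); WM=10; [6,9) fires=2
i=3 t=1 v=2: DROP (t<10-0); WM=10
i=4 t=10 v=8: → [9,12); WM=10
i=5 t=10 v=8: → [9,12); WM=10
i=6 t=2 v=9: DROP (t<10-0); WM=10
i=7 t=11 v=3: → [9,12); WM=11
i=8 t=11 v=7: → [9,12); WM=11
i=9 t=13 v=8: → [12,15); WM=13; [9,12) fires=8
i=10 t=11 v=8: DROP (t<13-0); WM=13
i=11 t=13 v=1: → [12,15); WM=13
i=12 t=15 v=8: → [15,18); WM=15; [12,15) fires=8

[0,3)=5 [6,9)=2 [9,12)=8 [12,15)=8 [15,18)=8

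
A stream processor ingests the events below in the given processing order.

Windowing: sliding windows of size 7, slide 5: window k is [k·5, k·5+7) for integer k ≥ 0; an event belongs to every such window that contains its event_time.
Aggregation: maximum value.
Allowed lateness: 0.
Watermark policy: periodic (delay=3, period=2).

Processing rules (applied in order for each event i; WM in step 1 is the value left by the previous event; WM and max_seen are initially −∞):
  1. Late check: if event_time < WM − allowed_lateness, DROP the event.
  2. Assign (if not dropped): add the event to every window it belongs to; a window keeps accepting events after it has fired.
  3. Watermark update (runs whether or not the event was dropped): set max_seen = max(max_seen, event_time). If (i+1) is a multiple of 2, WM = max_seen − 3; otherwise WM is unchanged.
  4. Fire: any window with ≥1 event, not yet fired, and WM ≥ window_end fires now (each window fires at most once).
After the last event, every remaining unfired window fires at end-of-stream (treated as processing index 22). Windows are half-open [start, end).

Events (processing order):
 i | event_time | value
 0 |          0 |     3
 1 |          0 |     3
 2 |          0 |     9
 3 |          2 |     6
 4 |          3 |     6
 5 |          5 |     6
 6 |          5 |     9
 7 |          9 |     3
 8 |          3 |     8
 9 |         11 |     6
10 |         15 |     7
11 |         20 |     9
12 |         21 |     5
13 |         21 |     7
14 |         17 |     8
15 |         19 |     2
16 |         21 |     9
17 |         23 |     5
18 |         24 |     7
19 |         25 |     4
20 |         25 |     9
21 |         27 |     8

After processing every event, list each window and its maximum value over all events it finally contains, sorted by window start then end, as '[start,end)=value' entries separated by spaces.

[0,7)=9 [5,12)=9 [10,17)=7 [15,22)=9 [20,27)=9 [25,32)=9

i=0 t=0 v=3: → [0,7); WM=−∞
i=1 t=0 v=3: → [0,7); WM=-3
i=2 t=0 v=9: → [0,7); WM=-3
i=3 t=2 v=6: → [0,7); WM=-1
i=4 t=3 v=6: → [0,7); WM=-1
i=5 t=5 v=6: → [5,12),[0,7); WM=2
i=6 t=5 v=9: → [5,12),[0,7); WM=2
i=7 t=9 v=3: → [5,12); WM=6
i=8 t=3 v=8: DROP (t<6-0); WM=6
i=9 t=11 v=6: → [10,17),[5,12); WM=8; [0,7) fires=9
i=10 t=15 v=7: → [15,22),[10,17); WM=8
i=11 t=20 v=9: → [20,27),[15,22); WM=17; [5,12) fires=9 [10,17) fires=7
i=12 t=21 v=5: → [20,27),[15,22); WM=17
i=13 t=21 v=7: → [20,27),[15,22); WM=18
i=14 t=17 v=8: DROP (t<18-0); WM=18
i=15 t=19 v=2: → [15,22); WM=18
i=16 t=21 v=9: → [20,27),[15,22); WM=18
i=17 t=23 v=5: → [20,27); WM=20
i=18 t=24 v=7: → [20,27); WM=20
i=19 t=25 v=4: → [25,32),[20,27); WM=22; [15,22) fires=9
i=20 t=25 v=9: → [25,32),[20,27); WM=22
i=21 t=27 v=8: → [25,32); WM=24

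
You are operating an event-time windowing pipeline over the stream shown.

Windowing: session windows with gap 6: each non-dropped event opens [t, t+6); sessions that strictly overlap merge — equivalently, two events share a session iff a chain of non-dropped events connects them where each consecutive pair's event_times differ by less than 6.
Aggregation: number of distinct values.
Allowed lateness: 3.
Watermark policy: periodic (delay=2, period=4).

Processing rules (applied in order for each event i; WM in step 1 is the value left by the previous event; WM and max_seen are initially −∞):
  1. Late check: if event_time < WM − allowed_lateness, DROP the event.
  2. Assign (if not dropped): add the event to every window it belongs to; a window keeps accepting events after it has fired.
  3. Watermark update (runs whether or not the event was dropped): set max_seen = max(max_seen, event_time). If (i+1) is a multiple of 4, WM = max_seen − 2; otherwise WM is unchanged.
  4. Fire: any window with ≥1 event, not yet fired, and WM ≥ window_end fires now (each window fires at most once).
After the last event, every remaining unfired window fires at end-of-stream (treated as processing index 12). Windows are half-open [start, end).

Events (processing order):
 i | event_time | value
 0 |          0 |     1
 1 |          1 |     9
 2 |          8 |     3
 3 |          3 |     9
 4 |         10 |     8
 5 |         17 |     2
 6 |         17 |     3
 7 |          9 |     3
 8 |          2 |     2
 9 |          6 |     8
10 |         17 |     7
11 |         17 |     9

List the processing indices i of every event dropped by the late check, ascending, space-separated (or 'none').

i=0 t=0 v=1: → [0,6); WM=−∞
i=1 t=1 v=9: → [0,7); WM=−∞
i=2 t=8 v=3: → [8,14); WM=−∞
i=3 t=3 v=9: → [0,14); WM=6
i=4 t=10 v=8: → [0,16); WM=6
i=5 t=17 v=2: → [17,23); WM=6
i=6 t=17 v=3: → [17,23); WM=6
i=7 t=9 v=3: → [0,16); WM=15
i=8 t=2 v=2: DROP (t<15-3); WM=15
i=9 t=6 v=8: DROP (t<15-3); WM=15
i=10 t=17 v=7: → [17,23); WM=15
i=11 t=17 v=9: → [17,23); WM=15

8 9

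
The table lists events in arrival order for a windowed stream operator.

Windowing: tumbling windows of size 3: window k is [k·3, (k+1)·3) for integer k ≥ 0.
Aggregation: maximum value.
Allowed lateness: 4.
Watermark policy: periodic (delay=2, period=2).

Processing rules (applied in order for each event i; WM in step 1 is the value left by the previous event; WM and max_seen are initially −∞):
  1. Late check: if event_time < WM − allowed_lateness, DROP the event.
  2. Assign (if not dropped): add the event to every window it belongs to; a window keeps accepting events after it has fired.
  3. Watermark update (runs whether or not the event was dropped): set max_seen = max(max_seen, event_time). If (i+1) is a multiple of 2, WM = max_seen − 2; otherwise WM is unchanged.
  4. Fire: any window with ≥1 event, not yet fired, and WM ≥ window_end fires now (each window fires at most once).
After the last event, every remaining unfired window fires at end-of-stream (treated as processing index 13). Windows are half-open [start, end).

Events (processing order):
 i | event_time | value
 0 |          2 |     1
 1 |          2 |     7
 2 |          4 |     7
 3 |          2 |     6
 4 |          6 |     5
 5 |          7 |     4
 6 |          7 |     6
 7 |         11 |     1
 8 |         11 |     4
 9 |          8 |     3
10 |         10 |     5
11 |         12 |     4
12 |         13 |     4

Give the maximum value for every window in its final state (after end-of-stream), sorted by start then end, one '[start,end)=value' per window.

i=0 t=2 v=1: → [0,3); WM=−∞
i=1 t=2 v=7: → [0,3); WM=0
i=2 t=4 v=7: → [3,6); WM=0
i=3 t=2 v=6: → [0,3); WM=2
i=4 t=6 v=5: → [6,9); WM=2
i=5 t=7 v=4: → [6,9); WM=5; [0,3) fires=7
i=6 t=7 v=6: → [6,9); WM=5
i=7 t=11 v=1: → [9,12); WM=9; [3,6) fires=7 [6,9) fires=6
i=8 t=11 v=4: → [9,12); WM=9
i=9 t=8 v=3: → [6,9); WM=9
i=10 t=10 v=5: → [9,12); WM=9
i=11 t=12 v=4: → [12,15); WM=10
i=12 t=13 v=4: → [12,15); WM=10

[0,3)=7 [3,6)=7 [6,9)=6 [9,12)=5 [12,15)=4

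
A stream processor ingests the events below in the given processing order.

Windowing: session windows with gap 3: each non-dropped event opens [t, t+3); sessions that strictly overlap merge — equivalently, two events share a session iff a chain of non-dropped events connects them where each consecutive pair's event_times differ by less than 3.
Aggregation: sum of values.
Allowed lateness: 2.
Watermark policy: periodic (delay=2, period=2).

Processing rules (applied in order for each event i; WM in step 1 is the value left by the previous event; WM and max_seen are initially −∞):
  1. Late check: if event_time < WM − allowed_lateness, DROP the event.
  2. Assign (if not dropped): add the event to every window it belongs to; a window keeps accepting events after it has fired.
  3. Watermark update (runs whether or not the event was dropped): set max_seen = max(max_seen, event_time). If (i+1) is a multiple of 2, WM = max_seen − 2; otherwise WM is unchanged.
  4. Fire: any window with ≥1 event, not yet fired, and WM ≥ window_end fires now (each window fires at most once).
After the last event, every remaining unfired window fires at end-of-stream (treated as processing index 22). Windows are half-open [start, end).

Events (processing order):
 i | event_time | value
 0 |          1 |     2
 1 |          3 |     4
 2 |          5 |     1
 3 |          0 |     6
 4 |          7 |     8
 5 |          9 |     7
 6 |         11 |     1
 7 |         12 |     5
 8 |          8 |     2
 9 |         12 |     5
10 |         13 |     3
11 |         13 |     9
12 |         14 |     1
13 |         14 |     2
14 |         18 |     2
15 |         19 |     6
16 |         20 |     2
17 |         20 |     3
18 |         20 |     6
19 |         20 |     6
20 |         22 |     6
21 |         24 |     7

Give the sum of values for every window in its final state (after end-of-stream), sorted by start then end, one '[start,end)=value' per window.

i=0 t=1 v=2: → [1,4); WM=−∞
i=1 t=3 v=4: → [1,6); WM=1
i=2 t=5 v=1: → [1,8); WM=1
i=3 t=0 v=6: → [0,8); WM=3
i=4 t=7 v=8: → [0,10); WM=3
i=5 t=9 v=7: → [0,12); WM=7
i=6 t=11 v=1: → [0,14); WM=7
i=7 t=12 v=5: → [0,15); WM=10
i=8 t=8 v=2: → [0,15); WM=10
i=9 t=12 v=5: → [0,15); WM=10
i=10 t=13 v=3: → [0,16); WM=10
i=11 t=13 v=9: → [0,16); WM=11
i=12 t=14 v=1: → [0,17); WM=11
i=13 t=14 v=2: → [0,17); WM=12
i=14 t=18 v=2: → [18,21); WM=12
i=15 t=19 v=6: → [18,22); WM=17
i=16 t=20 v=2: → [18,23); WM=17
i=17 t=20 v=3: → [18,23); WM=18
i=18 t=20 v=6: → [18,23); WM=18
i=19 t=20 v=6: → [18,23); WM=18
i=20 t=22 v=6: → [18,25); WM=18
i=21 t=24 v=7: → [18,27); WM=22

[0,17)=56 [18,27)=38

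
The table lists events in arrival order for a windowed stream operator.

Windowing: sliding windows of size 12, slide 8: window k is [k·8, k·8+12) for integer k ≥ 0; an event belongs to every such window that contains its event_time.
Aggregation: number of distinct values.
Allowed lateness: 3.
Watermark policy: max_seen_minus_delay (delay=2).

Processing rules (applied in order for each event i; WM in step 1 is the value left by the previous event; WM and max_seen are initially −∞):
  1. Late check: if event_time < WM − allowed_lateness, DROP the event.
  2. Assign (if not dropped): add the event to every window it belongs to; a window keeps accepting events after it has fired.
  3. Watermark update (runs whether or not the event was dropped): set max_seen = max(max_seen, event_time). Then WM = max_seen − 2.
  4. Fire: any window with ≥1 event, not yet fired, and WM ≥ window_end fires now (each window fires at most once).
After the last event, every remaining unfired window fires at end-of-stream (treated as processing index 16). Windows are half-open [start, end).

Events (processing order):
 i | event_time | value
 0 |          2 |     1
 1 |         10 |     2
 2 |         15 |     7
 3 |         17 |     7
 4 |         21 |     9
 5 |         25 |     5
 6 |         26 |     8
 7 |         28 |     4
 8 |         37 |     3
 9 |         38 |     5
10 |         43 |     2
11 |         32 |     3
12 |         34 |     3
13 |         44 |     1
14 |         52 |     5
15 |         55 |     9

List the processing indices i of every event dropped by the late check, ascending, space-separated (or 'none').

11 12

i=0 t=2 v=1: → [0,12); WM=0
i=1 t=10 v=2: → [8,20),[0,12); WM=8
i=2 t=15 v=7: → [8,20); WM=13; [0,12) fires=2
i=3 t=17 v=7: → [16,28),[8,20); WM=15
i=4 t=21 v=9: → [16,28); WM=19
i=5 t=25 v=5: → [24,36),[16,28); WM=23; [8,20) fires=2
i=6 t=26 v=8: → [24,36),[16,28); WM=24
i=7 t=28 v=4: → [24,36); WM=26
i=8 t=37 v=3: → [32,44); WM=35; [16,28) fires=4
i=9 t=38 v=5: → [32,44); WM=36; [24,36) fires=3
i=10 t=43 v=2: → [40,52),[32,44); WM=41
i=11 t=32 v=3: DROP (t<41-3); WM=41
i=12 t=34 v=3: DROP (t<41-3); WM=41
i=13 t=44 v=1: → [40,52); WM=42
i=14 t=52 v=5: → [48,60); WM=50; [32,44) fires=3
i=15 t=55 v=9: → [48,60); WM=53; [40,52) fires=2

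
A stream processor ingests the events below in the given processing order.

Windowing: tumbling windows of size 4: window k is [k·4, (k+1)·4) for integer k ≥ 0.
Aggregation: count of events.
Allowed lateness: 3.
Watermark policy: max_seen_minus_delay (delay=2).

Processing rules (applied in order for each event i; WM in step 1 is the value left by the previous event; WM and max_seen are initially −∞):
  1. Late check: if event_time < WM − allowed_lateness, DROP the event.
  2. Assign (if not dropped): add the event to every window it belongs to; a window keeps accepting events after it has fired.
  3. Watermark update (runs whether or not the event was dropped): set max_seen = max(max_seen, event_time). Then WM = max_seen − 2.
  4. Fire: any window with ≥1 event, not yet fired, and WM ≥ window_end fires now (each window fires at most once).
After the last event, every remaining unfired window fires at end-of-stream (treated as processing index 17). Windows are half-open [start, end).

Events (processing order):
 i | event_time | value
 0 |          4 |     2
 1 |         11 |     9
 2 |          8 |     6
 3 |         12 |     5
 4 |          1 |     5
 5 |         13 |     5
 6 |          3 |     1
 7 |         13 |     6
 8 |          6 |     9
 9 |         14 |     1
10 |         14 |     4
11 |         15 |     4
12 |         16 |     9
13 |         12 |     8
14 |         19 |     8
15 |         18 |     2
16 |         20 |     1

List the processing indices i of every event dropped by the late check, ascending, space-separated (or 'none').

i=0 t=4 v=2: → [4,8); WM=2
i=1 t=11 v=9: → [8,12); WM=9; [4,8) fires=1
i=2 t=8 v=6: → [8,12); WM=9
i=3 t=12 v=5: → [12,16); WM=10
i=4 t=1 v=5: DROP (t<10-3); WM=10
i=5 t=13 v=5: → [12,16); WM=11
i=6 t=3 v=1: DROP (t<11-3); WM=11
i=7 t=13 v=6: → [12,16); WM=11
i=8 t=6 v=9: DROP (t<11-3); WM=11
i=9 t=14 v=1: → [12,16); WM=12; [8,12) fires=2
i=10 t=14 v=4: → [12,16); WM=12
i=11 t=15 v=4: → [12,16); WM=13
i=12 t=16 v=9: → [16,20); WM=14
i=13 t=12 v=8: → [12,16); WM=14
i=14 t=19 v=8: → [16,20); WM=17; [12,16) fires=7
i=15 t=18 v=2: → [16,20); WM=17
i=16 t=20 v=1: → [20,24); WM=18

4 6 8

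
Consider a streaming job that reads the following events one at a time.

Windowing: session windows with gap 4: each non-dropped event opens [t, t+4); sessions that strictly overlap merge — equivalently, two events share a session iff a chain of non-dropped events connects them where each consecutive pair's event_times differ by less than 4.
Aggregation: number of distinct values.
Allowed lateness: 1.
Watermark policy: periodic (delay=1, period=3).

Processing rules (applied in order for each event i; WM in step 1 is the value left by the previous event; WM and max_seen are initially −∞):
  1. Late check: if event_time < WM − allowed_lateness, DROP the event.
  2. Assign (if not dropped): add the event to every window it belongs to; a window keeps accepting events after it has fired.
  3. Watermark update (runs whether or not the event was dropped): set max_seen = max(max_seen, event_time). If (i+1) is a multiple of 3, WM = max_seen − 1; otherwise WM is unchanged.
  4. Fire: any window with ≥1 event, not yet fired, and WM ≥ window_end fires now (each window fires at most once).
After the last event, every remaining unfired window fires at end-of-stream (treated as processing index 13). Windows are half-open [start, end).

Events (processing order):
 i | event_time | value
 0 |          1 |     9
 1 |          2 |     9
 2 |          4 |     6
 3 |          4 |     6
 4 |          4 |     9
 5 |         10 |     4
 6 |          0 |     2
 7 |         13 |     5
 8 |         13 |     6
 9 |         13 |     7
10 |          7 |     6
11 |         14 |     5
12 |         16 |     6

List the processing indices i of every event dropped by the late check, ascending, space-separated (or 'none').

6 10

i=0 t=1 v=9: → [1,5); WM=−∞
i=1 t=2 v=9: → [1,6); WM=−∞
i=2 t=4 v=6: → [1,8); WM=3
i=3 t=4 v=6: → [1,8); WM=3
i=4 t=4 v=9: → [1,8); WM=3
i=5 t=10 v=4: → [10,14); WM=9
i=6 t=0 v=2: DROP (t<9-1); WM=9
i=7 t=13 v=5: → [10,17); WM=9
i=8 t=13 v=6: → [10,17); WM=12
i=9 t=13 v=7: → [10,17); WM=12
i=10 t=7 v=6: DROP (t<12-1); WM=12
i=11 t=14 v=5: → [10,18); WM=13
i=12 t=16 v=6: → [10,20); WM=13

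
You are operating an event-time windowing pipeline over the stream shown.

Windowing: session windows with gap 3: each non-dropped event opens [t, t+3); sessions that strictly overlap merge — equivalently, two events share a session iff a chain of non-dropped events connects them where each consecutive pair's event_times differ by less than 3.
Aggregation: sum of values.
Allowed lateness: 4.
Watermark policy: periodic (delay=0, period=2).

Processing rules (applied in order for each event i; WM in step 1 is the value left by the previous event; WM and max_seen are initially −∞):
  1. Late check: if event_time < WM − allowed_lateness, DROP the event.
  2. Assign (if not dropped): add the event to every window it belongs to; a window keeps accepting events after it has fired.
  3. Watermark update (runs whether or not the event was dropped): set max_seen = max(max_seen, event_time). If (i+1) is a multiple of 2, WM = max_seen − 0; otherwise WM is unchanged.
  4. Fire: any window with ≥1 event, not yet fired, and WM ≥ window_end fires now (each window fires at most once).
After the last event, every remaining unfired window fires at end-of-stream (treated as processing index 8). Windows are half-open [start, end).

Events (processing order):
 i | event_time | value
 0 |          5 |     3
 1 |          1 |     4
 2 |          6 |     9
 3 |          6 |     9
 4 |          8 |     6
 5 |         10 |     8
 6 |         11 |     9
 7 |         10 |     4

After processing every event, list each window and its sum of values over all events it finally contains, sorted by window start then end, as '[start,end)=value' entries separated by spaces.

i=0 t=5 v=3: → [5,8); WM=−∞
i=1 t=1 v=4: → [1,4); WM=5
i=2 t=6 v=9: → [5,9); WM=5
i=3 t=6 v=9: → [5,9); WM=6
i=4 t=8 v=6: → [5,11); WM=6
i=5 t=10 v=8: → [5,13); WM=10
i=6 t=11 v=9: → [5,14); WM=10
i=7 t=10 v=4: → [5,14); WM=11

[1,4)=4 [5,14)=48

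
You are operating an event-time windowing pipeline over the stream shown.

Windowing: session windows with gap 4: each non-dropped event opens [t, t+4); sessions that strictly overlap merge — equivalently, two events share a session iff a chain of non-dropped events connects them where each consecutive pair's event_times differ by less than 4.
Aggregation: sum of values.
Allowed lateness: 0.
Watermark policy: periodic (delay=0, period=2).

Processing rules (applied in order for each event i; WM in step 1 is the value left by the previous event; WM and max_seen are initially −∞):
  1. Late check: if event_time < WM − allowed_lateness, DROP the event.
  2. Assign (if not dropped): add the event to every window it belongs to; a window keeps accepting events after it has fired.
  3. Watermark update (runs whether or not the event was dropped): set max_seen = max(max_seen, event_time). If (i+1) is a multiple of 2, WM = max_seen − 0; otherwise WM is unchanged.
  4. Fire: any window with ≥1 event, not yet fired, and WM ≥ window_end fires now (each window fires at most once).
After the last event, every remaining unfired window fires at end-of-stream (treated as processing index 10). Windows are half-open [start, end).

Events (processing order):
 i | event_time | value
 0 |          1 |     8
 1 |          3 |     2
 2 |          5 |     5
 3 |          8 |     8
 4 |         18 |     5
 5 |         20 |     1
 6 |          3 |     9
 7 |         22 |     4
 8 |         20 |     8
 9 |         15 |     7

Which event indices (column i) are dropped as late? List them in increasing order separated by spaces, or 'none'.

6 8 9

i=0 t=1 v=8: → [1,5); WM=−∞
i=1 t=3 v=2: → [1,7); WM=3
i=2 t=5 v=5: → [1,9); WM=3
i=3 t=8 v=8: → [1,12); WM=8
i=4 t=18 v=5: → [18,22); WM=8
i=5 t=20 v=1: → [18,24); WM=20
i=6 t=3 v=9: DROP (t<20-0); WM=20
i=7 t=22 v=4: → [18,26); WM=22
i=8 t=20 v=8: DROP (t<22-0); WM=22
i=9 t=15 v=7: DROP (t<22-0); WM=22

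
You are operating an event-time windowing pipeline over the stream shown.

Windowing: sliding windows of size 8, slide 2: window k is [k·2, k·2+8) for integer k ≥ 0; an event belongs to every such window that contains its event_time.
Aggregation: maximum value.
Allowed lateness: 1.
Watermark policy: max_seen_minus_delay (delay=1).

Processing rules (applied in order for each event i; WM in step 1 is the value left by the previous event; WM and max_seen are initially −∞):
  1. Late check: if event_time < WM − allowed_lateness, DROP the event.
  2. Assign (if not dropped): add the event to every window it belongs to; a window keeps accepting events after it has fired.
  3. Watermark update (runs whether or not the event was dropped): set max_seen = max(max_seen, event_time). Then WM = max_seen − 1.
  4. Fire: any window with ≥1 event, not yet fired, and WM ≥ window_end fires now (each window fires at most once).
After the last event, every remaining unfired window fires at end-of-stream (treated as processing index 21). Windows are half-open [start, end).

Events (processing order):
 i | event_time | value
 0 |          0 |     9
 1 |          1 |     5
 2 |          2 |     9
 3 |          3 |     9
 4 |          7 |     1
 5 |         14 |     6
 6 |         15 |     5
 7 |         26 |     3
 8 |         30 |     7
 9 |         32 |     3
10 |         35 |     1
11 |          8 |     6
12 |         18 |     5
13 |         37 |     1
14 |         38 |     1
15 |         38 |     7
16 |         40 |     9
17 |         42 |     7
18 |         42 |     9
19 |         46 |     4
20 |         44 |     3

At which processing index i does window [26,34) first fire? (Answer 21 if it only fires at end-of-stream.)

i=0 t=0 v=9: → [0,8); WM=-1
i=1 t=1 v=5: → [0,8); WM=0
i=2 t=2 v=9: → [2,10),[0,8); WM=1
i=3 t=3 v=9: → [2,10),[0,8); WM=2
i=4 t=7 v=1: → [6,14),[4,12),[2,10),[0,8); WM=6
i=5 t=14 v=6: → [14,22),[12,20),[10,18),[8,16); WM=13; [0,8) fires=9 [2,10) fires=9 [4,12) fires=1
i=6 t=15 v=5: → [14,22),[12,20),[10,18),[8,16); WM=14; [6,14) fires=1
i=7 t=26 v=3: → [26,34),[24,32),[22,30),[20,28); WM=25; [8,16) fires=6 [10,18) fires=6 [12,20) fires=6 [14,22) fires=6
i=8 t=30 v=7: → [30,38),[28,36),[26,34),[24,32); WM=29; [20,28) fires=3
i=9 t=32 v=3: → [32,40),[30,38),[28,36),[26,34); WM=31; [22,30) fires=3
i=10 t=35 v=1: → [34,42),[32,40),[30,38),[28,36); WM=34; [24,32) fires=7 [26,34) fires=7
i=11 t=8 v=6: DROP (t<34-1); WM=34
i=12 t=18 v=5: DROP (t<34-1); WM=34
i=13 t=37 v=1: → [36,44),[34,42),[32,40),[30,38); WM=36; [28,36) fires=7
i=14 t=38 v=1: → [38,46),[36,44),[34,42),[32,40); WM=37
i=15 t=38 v=7: → [38,46),[36,44),[34,42),[32,40); WM=37
i=16 t=40 v=9: → [40,48),[38,46),[36,44),[34,42); WM=39; [30,38) fires=7
i=17 t=42 v=7: → [42,50),[40,48),[38,46),[36,44); WM=41; [32,40) fires=7
i=18 t=42 v=9: → [42,50),[40,48),[38,46),[36,44); WM=41
i=19 t=46 v=4: → [46,54),[44,52),[42,50),[40,48); WM=45; [34,42) fires=9 [36,44) fires=9
i=20 t=44 v=3: → [44,52),[42,50),[40,48),[38,46); WM=45

10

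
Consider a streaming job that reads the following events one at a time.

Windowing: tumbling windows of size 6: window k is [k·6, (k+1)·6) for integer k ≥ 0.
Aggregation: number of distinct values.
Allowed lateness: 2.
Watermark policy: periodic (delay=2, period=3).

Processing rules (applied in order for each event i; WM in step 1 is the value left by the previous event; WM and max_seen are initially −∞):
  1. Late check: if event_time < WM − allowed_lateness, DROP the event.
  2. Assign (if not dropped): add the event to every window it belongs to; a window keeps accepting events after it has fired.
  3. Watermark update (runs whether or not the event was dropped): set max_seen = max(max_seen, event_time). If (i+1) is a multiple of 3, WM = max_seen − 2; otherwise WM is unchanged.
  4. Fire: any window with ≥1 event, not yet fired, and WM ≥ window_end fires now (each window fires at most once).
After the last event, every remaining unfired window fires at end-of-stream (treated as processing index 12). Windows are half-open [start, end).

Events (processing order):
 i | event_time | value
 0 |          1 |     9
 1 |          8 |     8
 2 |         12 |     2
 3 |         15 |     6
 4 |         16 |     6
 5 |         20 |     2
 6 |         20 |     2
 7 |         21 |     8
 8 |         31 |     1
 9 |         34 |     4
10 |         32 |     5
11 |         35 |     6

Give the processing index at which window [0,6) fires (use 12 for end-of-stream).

i=0 t=1 v=9: → [0,6); WM=−∞
i=1 t=8 v=8: → [6,12); WM=−∞
i=2 t=12 v=2: → [12,18); WM=10; [0,6) fires=1
i=3 t=15 v=6: → [12,18); WM=10
i=4 t=16 v=6: → [12,18); WM=10
i=5 t=20 v=2: → [18,24); WM=18; [6,12) fires=1 [12,18) fires=2
i=6 t=20 v=2: → [18,24); WM=18
i=7 t=21 v=8: → [18,24); WM=18
i=8 t=31 v=1: → [30,36); WM=29; [18,24) fires=2
i=9 t=34 v=4: → [30,36); WM=29
i=10 t=32 v=5: → [30,36); WM=29
i=11 t=35 v=6: → [30,36); WM=33

2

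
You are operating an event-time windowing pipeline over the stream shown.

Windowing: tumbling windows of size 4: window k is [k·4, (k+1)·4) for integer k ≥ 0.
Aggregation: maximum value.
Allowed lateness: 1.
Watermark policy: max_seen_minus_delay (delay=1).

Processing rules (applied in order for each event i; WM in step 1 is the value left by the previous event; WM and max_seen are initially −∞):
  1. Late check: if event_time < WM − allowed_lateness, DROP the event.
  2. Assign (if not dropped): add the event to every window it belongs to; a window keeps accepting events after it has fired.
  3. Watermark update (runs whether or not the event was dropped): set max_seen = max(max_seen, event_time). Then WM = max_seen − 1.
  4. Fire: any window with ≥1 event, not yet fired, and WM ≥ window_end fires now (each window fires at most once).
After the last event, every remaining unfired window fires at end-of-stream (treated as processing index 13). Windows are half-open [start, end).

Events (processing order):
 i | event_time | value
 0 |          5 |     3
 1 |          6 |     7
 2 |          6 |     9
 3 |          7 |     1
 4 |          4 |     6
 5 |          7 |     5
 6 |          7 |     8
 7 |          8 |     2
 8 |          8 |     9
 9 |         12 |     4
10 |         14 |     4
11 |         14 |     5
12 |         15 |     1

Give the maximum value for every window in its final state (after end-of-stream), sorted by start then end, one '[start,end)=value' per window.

[4,8)=9 [8,12)=9 [12,16)=5

i=0 t=5 v=3: → [4,8); WM=4
i=1 t=6 v=7: → [4,8); WM=5
i=2 t=6 v=9: → [4,8); WM=5
i=3 t=7 v=1: → [4,8); WM=6
i=4 t=4 v=6: DROP (t<6-1); WM=6
i=5 t=7 v=5: → [4,8); WM=6
i=6 t=7 v=8: → [4,8); WM=6
i=7 t=8 v=2: → [8,12); WM=7
i=8 t=8 v=9: → [8,12); WM=7
i=9 t=12 v=4: → [12,16); WM=11; [4,8) fires=9
i=10 t=14 v=4: → [12,16); WM=13; [8,12) fires=9
i=11 t=14 v=5: → [12,16); WM=13
i=12 t=15 v=1: → [12,16); WM=14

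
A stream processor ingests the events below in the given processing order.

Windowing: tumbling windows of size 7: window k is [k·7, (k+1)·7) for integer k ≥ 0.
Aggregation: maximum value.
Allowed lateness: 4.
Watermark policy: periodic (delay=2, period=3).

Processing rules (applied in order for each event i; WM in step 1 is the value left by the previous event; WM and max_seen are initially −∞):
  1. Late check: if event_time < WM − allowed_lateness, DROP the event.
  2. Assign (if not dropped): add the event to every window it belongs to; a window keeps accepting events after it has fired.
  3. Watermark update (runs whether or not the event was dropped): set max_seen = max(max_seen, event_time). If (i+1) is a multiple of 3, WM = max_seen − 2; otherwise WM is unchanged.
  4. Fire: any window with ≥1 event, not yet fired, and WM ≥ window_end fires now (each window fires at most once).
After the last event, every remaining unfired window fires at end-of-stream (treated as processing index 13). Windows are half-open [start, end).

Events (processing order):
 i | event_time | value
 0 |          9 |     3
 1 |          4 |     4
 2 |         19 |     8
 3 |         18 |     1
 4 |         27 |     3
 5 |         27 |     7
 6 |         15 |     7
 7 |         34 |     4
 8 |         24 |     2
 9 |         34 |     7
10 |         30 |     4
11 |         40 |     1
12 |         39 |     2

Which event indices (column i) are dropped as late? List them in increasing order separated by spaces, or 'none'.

i=0 t=9 v=3: → [7,14); WM=−∞
i=1 t=4 v=4: → [0,7); WM=−∞
i=2 t=19 v=8: → [14,21); WM=17; [0,7) fires=4 [7,14) fires=3
i=3 t=18 v=1: → [14,21); WM=17
i=4 t=27 v=3: → [21,28); WM=17
i=5 t=27 v=7: → [21,28); WM=25; [14,21) fires=8
i=6 t=15 v=7: DROP (t<25-4); WM=25
i=7 t=34 v=4: → [28,35); WM=25
i=8 t=24 v=2: → [21,28); WM=32; [21,28) fires=7
i=9 t=34 v=7: → [28,35); WM=32
i=10 t=30 v=4: → [28,35); WM=32
i=11 t=40 v=1: → [35,42); WM=38; [28,35) fires=7
i=12 t=39 v=2: → [35,42); WM=38

6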